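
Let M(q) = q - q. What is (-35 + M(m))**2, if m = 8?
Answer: 1225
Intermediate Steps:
M(q) = 0
(-35 + M(m))**2 = (-35 + 0)**2 = (-35)**2 = 1225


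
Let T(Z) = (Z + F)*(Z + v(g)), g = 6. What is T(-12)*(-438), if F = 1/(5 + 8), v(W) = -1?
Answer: -67890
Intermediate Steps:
F = 1/13 ≈ 0.076923
T(Z) = (-1 + Z)*(1/13 + Z) (T(Z) = (Z + 1/13)*(Z - 1) = (1/13 + Z)*(-1 + Z) = (-1 + Z)*(1/13 + Z))
T(-12)*(-438) = (-1/13 + (-12)² - 12/13*(-12))*(-438) = (-1/13 + 144 + 144/13)*(-438) = 155*(-438) = -67890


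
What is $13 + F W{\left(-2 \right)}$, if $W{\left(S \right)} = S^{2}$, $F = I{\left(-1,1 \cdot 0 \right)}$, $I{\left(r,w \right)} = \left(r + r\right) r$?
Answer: $21$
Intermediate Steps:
$I{\left(r,w \right)} = 2 r^{2}$ ($I{\left(r,w \right)} = 2 r r = 2 r^{2}$)
$F = 2$ ($F = 2 \left(-1\right)^{2} = 2 \cdot 1 = 2$)
$13 + F W{\left(-2 \right)} = 13 + 2 \left(-2\right)^{2} = 13 + 2 \cdot 4 = 13 + 8 = 21$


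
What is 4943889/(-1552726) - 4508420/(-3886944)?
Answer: -1527034841537/754419876168 ≈ -2.0241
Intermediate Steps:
4943889/(-1552726) - 4508420/(-3886944) = 4943889*(-1/1552726) - 4508420*(-1/3886944) = -4943889/1552726 + 1127105/971736 = -1527034841537/754419876168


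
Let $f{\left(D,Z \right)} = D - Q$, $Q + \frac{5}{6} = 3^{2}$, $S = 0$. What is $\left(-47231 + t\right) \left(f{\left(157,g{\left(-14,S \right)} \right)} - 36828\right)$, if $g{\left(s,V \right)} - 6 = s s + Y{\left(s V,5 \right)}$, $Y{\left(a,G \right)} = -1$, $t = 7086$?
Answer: $\frac{8834910875}{6} \approx 1.4725 \cdot 10^{9}$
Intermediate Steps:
$g{\left(s,V \right)} = 5 + s^{2}$ ($g{\left(s,V \right)} = 6 + \left(s s - 1\right) = 6 + \left(s^{2} - 1\right) = 6 + \left(-1 + s^{2}\right) = 5 + s^{2}$)
$Q = \frac{49}{6}$ ($Q = - \frac{5}{6} + 3^{2} = - \frac{5}{6} + 9 = \frac{49}{6} \approx 8.1667$)
$f{\left(D,Z \right)} = - \frac{49}{6} + D$ ($f{\left(D,Z \right)} = D - \frac{49}{6} = - \frac{49}{6} + D$)
$\left(-47231 + t\right) \left(f{\left(157,g{\left(-14,S \right)} \right)} - 36828\right) = \left(-47231 + 7086\right) \left(\left(- \frac{49}{6} + 157\right) - 36828\right) = - 40145 \left(\frac{893}{6} - 36828\right) = \left(-40145\right) \left(- \frac{220075}{6}\right) = \frac{8834910875}{6}$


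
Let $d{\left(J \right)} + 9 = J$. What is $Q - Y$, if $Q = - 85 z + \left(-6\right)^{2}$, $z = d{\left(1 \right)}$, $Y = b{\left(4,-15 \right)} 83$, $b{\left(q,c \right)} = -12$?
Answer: $1712$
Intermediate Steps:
$Y = -996$ ($Y = \left(-12\right) 83 = -996$)
$d{\left(J \right)} = -9 + J$
$z = -8$ ($z = -9 + 1 = -8$)
$Q = 716$ ($Q = \left(-85\right) \left(-8\right) + \left(-6\right)^{2} = 680 + 36 = 716$)
$Q - Y = 716 - -996 = 716 + 996 = 1712$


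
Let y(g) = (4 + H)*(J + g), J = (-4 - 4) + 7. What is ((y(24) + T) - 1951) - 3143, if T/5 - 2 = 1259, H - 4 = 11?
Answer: 1648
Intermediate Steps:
J = -1 (J = -8 + 7 = -1)
H = 15 (H = 4 + 11 = 15)
T = 6305 (T = 10 + 5*1259 = 10 + 6295 = 6305)
y(g) = -19 + 19*g (y(g) = (4 + 15)*(-1 + g) = 19*(-1 + g) = -19 + 19*g)
((y(24) + T) - 1951) - 3143 = (((-19 + 19*24) + 6305) - 1951) - 3143 = (((-19 + 456) + 6305) - 1951) - 3143 = ((437 + 6305) - 1951) - 3143 = (6742 - 1951) - 3143 = 4791 - 3143 = 1648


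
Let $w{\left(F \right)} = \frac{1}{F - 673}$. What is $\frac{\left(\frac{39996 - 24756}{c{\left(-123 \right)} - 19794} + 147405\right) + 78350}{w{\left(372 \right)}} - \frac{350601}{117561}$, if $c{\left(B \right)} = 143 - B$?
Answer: $- \frac{6499982500978697}{95655467} \approx -6.7952 \cdot 10^{7}$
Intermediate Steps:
$w{\left(F \right)} = \frac{1}{-673 + F}$
$\frac{\left(\frac{39996 - 24756}{c{\left(-123 \right)} - 19794} + 147405\right) + 78350}{w{\left(372 \right)}} - \frac{350601}{117561} = \frac{\left(\frac{39996 - 24756}{\left(143 - -123\right) - 19794} + 147405\right) + 78350}{\frac{1}{-673 + 372}} - \frac{350601}{117561} = \frac{\left(\frac{15240}{\left(143 + 123\right) - 19794} + 147405\right) + 78350}{\frac{1}{-301}} - \frac{116867}{39187} = \frac{\left(\frac{15240}{266 - 19794} + 147405\right) + 78350}{- \frac{1}{301}} - \frac{116867}{39187} = \left(\left(\frac{15240}{-19528} + 147405\right) + 78350\right) \left(-301\right) - \frac{116867}{39187} = \left(\left(15240 \left(- \frac{1}{19528}\right) + 147405\right) + 78350\right) \left(-301\right) - \frac{116867}{39187} = \left(\left(- \frac{1905}{2441} + 147405\right) + 78350\right) \left(-301\right) - \frac{116867}{39187} = \left(\frac{359813700}{2441} + 78350\right) \left(-301\right) - \frac{116867}{39187} = \frac{551066050}{2441} \left(-301\right) - \frac{116867}{39187} = - \frac{165870881050}{2441} - \frac{116867}{39187} = - \frac{6499982500978697}{95655467}$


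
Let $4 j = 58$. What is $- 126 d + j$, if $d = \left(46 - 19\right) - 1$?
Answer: $- \frac{6523}{2} \approx -3261.5$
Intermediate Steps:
$d = 26$ ($d = 27 - 1 = 26$)
$j = \frac{29}{2}$ ($j = \frac{1}{4} \cdot 58 = \frac{29}{2} \approx 14.5$)
$- 126 d + j = \left(-126\right) 26 + \frac{29}{2} = -3276 + \frac{29}{2} = - \frac{6523}{2}$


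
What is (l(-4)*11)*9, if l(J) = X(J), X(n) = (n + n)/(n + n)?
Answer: 99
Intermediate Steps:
X(n) = 1 (X(n) = (2*n)/((2*n)) = (2*n)*(1/(2*n)) = 1)
l(J) = 1
(l(-4)*11)*9 = (1*11)*9 = 11*9 = 99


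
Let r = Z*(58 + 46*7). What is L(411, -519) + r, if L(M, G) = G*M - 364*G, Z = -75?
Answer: -52893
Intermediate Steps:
L(M, G) = -364*G + G*M
r = -28500 (r = -75*(58 + 46*7) = -75*(58 + 322) = -75*380 = -28500)
L(411, -519) + r = -519*(-364 + 411) - 28500 = -519*47 - 28500 = -24393 - 28500 = -52893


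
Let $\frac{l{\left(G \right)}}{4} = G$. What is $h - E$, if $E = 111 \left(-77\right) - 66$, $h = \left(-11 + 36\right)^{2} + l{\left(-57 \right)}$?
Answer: $9010$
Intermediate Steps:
$l{\left(G \right)} = 4 G$
$h = 397$ ($h = \left(-11 + 36\right)^{2} + 4 \left(-57\right) = 25^{2} - 228 = 625 - 228 = 397$)
$E = -8613$ ($E = -8547 - 66 = -8613$)
$h - E = 397 - -8613 = 397 + 8613 = 9010$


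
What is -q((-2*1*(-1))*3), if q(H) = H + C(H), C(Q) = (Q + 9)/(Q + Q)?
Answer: -29/4 ≈ -7.2500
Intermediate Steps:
C(Q) = (9 + Q)/(2*Q) (C(Q) = (9 + Q)/((2*Q)) = (9 + Q)*(1/(2*Q)) = (9 + Q)/(2*Q))
q(H) = H + (9 + H)/(2*H)
-q((-2*1*(-1))*3) = -(½ + (-2*1*(-1))*3 + 9/(2*(((-2*1*(-1))*3)))) = -(½ - 2*(-1)*3 + 9/(2*((-2*(-1)*3)))) = -(½ + 2*3 + 9/(2*((2*3)))) = -(½ + 6 + (9/2)/6) = -(½ + 6 + (9/2)*(⅙)) = -(½ + 6 + ¾) = -1*29/4 = -29/4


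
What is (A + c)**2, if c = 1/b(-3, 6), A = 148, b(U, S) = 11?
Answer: 2653641/121 ≈ 21931.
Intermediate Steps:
c = 1/11 ≈ 0.090909
(A + c)**2 = (148 + 1/11)**2 = (1629/11)**2 = 2653641/121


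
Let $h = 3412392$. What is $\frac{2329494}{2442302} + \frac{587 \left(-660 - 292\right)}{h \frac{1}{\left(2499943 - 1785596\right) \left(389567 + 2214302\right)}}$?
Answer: $- \frac{158665603691823138771926}{520880737899} \approx -3.0461 \cdot 10^{11}$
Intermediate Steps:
$\frac{2329494}{2442302} + \frac{587 \left(-660 - 292\right)}{h \frac{1}{\left(2499943 - 1785596\right) \left(389567 + 2214302\right)}} = \frac{2329494}{2442302} + \frac{587 \left(-660 - 292\right)}{3412392 \frac{1}{\left(2499943 - 1785596\right) \left(389567 + 2214302\right)}} = 2329494 \cdot \frac{1}{2442302} + \frac{587 \left(-952\right)}{3412392 \frac{1}{714347 \cdot 2603869}} = \frac{1164747}{1221151} - \frac{558824}{3412392 \cdot \frac{1}{1860066008543}} = \frac{1164747}{1221151} - \frac{558824}{\frac{3412392}{1860066008543}} = \frac{1164747}{1221151} - \frac{129931190894754179}{426549} = - \frac{158665603691823138771926}{520880737899}$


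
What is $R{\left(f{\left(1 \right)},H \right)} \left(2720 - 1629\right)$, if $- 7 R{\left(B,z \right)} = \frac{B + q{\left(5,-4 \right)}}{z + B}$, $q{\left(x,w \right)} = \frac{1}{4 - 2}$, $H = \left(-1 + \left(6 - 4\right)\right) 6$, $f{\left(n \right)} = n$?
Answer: $- \frac{3273}{98} \approx -33.398$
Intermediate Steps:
$H = 6$ ($H = \left(-1 + \left(6 - 4\right)\right) 6 = \left(-1 + 2\right) 6 = 1 \cdot 6 = 6$)
$q{\left(x,w \right)} = \frac{1}{2}$
$R{\left(B,z \right)} = - \frac{\frac{1}{2} + B}{7 \left(B + z\right)}$ ($R{\left(B,z \right)} = - \frac{\left(B + \frac{1}{2}\right) \frac{1}{z + B}}{7} = - \frac{\left(\frac{1}{2} + B\right) \frac{1}{B + z}}{7} = - \frac{\frac{1}{B + z} \left(\frac{1}{2} + B\right)}{7} = - \frac{\frac{1}{2} + B}{7 \left(B + z\right)}$)
$R{\left(f{\left(1 \right)},H \right)} \left(2720 - 1629\right) = \frac{- \frac{1}{14} - \frac{1}{7}}{1 + 6} \left(2720 - 1629\right) = \frac{- \frac{1}{14} - \frac{1}{7}}{7} \cdot 1091 = \frac{1}{7} \left(- \frac{3}{14}\right) 1091 = \left(- \frac{3}{98}\right) 1091 = - \frac{3273}{98}$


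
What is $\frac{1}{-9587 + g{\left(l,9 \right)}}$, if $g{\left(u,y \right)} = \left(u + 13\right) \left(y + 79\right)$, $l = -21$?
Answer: $- \frac{1}{10291} \approx -9.7172 \cdot 10^{-5}$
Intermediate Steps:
$g{\left(u,y \right)} = \left(13 + u\right) \left(79 + y\right)$
$\frac{1}{-9587 + g{\left(l,9 \right)}} = \frac{1}{-9587 + \left(1027 + 13 \cdot 9 + 79 \left(-21\right) - 189\right)} = \frac{1}{-9587 + \left(1027 + 117 - 1659 - 189\right)} = \frac{1}{-9587 - 704} = \frac{1}{-10291} = - \frac{1}{10291}$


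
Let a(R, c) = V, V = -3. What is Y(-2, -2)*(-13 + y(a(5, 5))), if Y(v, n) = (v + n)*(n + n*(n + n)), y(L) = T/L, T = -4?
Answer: 280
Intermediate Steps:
a(R, c) = -3
y(L) = -4/L
Y(v, n) = (n + v)*(n + 2*n²) (Y(v, n) = (n + v)*(n + n*(2*n)) = (n + v)*(n + 2*n²))
Y(-2, -2)*(-13 + y(a(5, 5))) = (-2*(-2 - 2 + 2*(-2)² + 2*(-2)*(-2)))*(-13 - 4/(-3)) = (-2*(-2 - 2 + 2*4 + 8))*(-13 - 4*(-⅓)) = (-2*(-2 - 2 + 8 + 8))*(-13 + 4/3) = -2*12*(-35/3) = -24*(-35/3) = 280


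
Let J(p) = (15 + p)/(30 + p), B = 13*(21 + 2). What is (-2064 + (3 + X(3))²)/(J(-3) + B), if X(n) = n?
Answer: -18252/2695 ≈ -6.7725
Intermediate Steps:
B = 299 (B = 13*23 = 299)
J(p) = (15 + p)/(30 + p)
(-2064 + (3 + X(3))²)/(J(-3) + B) = (-2064 + (3 + 3)²)/((15 - 3)/(30 - 3) + 299) = (-2064 + 6²)/(12/27 + 299) = (-2064 + 36)/((1/27)*12 + 299) = -2028/(4/9 + 299) = -2028/2695/9 = -2028*9/2695 = -18252/2695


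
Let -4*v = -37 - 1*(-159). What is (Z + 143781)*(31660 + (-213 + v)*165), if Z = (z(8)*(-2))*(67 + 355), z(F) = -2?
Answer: -2478064415/2 ≈ -1.2390e+9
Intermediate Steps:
v = -61/2 (v = -(-37 - 1*(-159))/4 = -(-37 + 159)/4 = -¼*122 = -61/2 ≈ -30.500)
Z = 1688 (Z = (-2*(-2))*(67 + 355) = 4*422 = 1688)
(Z + 143781)*(31660 + (-213 + v)*165) = (1688 + 143781)*(31660 + (-213 - 61/2)*165) = 145469*(31660 - 487/2*165) = 145469*(31660 - 80355/2) = 145469*(-17035/2) = -2478064415/2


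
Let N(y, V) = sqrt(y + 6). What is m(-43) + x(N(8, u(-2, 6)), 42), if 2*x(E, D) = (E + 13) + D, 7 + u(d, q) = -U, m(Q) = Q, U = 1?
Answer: -31/2 + sqrt(14)/2 ≈ -13.629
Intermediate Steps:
u(d, q) = -8 (u(d, q) = -7 - 1*1 = -7 - 1 = -8)
N(y, V) = sqrt(6 + y)
x(E, D) = 13/2 + D/2 + E/2 (x(E, D) = ((E + 13) + D)/2 = ((13 + E) + D)/2 = (13 + D + E)/2 = 13/2 + D/2 + E/2)
m(-43) + x(N(8, u(-2, 6)), 42) = -43 + (13/2 + (1/2)*42 + sqrt(6 + 8)/2) = -43 + (13/2 + 21 + sqrt(14)/2) = -43 + (55/2 + sqrt(14)/2) = -31/2 + sqrt(14)/2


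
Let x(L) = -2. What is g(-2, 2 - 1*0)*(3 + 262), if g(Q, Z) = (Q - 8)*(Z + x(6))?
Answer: 0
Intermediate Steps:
g(Q, Z) = (-8 + Q)*(-2 + Z) (g(Q, Z) = (Q - 8)*(Z - 2) = (-8 + Q)*(-2 + Z))
g(-2, 2 - 1*0)*(3 + 262) = (16 - 8*(2 - 1*0) - 2*(-2) - 2*(2 - 1*0))*(3 + 262) = (16 - 8*(2 + 0) + 4 - 2*(2 + 0))*265 = (16 - 8*2 + 4 - 2*2)*265 = (16 - 16 + 4 - 4)*265 = 0*265 = 0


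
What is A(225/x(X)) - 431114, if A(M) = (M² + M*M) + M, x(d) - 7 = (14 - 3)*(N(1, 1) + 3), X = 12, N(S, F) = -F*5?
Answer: -430679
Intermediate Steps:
N(S, F) = -5*F
x(d) = -15 (x(d) = 7 + (14 - 3)*(-5*1 + 3) = 7 + 11*(-5 + 3) = 7 + 11*(-2) = 7 - 22 = -15)
A(M) = M + 2*M² (A(M) = (M² + M²) + M = 2*M² + M = M + 2*M²)
A(225/x(X)) - 431114 = (225/(-15))*(1 + 2*(225/(-15))) - 431114 = (225*(-1/15))*(1 + 2*(225*(-1/15))) - 431114 = -15*(1 + 2*(-15)) - 431114 = -15*(1 - 30) - 431114 = -15*(-29) - 431114 = 435 - 431114 = -430679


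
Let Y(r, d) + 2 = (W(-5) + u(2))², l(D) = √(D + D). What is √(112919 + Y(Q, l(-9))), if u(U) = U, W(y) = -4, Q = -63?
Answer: √112921 ≈ 336.04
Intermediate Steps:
l(D) = √2*√D (l(D) = √(2*D) = √2*√D)
Y(r, d) = 2 (Y(r, d) = -2 + (-4 + 2)² = -2 + (-2)² = -2 + 4 = 2)
√(112919 + Y(Q, l(-9))) = √(112919 + 2) = √112921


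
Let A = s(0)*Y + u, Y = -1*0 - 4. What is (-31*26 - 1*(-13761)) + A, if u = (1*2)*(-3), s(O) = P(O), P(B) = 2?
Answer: 12941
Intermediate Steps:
s(O) = 2
u = -6 (u = 2*(-3) = -6)
Y = -4 (Y = 0 - 4 = -4)
A = -14 (A = 2*(-4) - 6 = -8 - 6 = -14)
(-31*26 - 1*(-13761)) + A = (-31*26 - 1*(-13761)) - 14 = (-806 + 13761) - 14 = 12955 - 14 = 12941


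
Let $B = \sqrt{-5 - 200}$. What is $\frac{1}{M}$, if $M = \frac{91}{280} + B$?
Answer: $\frac{520}{328169} - \frac{1600 i \sqrt{205}}{328169} \approx 0.0015845 - 0.069807 i$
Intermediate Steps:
$B = i \sqrt{205}$ ($B = \sqrt{-205} = i \sqrt{205} \approx 14.318 i$)
$M = \frac{13}{40} + i \sqrt{205}$ ($M = \frac{91}{280} + i \sqrt{205} = 91 \cdot \frac{1}{280} + i \sqrt{205} = \frac{13}{40} + i \sqrt{205} \approx 0.325 + 14.318 i$)
$\frac{1}{M} = \frac{1}{\frac{13}{40} + i \sqrt{205}}$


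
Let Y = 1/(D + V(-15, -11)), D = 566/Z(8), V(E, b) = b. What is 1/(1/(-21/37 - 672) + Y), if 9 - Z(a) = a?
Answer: 184149/58 ≈ 3175.0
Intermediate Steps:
Z(a) = 9 - a
D = 566 (D = 566/(9 - 1*8) = 566/(9 - 8) = 566/1 = 566*1 = 566)
Y = 1/555 (Y = 1/(566 - 11) = 1/555 ≈ 0.0018018)
1/(1/(-21/37 - 672) + Y) = 1/(1/(-21/37 - 672) + 1/555) = 1/(1/(-24885/37) + 1/555) = 1/(-37/24885 + 1/555) = 1/(58/184149) = 184149/58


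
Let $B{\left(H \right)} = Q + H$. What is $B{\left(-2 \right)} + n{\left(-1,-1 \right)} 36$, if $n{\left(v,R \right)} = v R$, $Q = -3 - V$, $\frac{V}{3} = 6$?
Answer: $13$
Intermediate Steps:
$V = 18$ ($V = 3 \cdot 6 = 18$)
$Q = -21$ ($Q = -3 - 18 = -21$)
$n{\left(v,R \right)} = R v$
$B{\left(H \right)} = -21 + H$
$B{\left(-2 \right)} + n{\left(-1,-1 \right)} 36 = \left(-21 - 2\right) + \left(-1\right) \left(-1\right) 36 = -23 + 1 \cdot 36 = -23 + 36 = 13$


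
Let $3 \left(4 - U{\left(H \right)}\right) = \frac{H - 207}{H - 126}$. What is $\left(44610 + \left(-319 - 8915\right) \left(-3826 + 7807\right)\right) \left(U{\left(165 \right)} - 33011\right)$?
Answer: $\frac{15754309785832}{13} \approx 1.2119 \cdot 10^{12}$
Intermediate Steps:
$U{\left(H \right)} = 4 - \frac{-207 + H}{3 \left(-126 + H\right)}$ ($U{\left(H \right)} = 4 - \frac{\left(H - 207\right) \frac{1}{H - 126}}{3} = 4 - \frac{\left(-207 + H\right) \frac{1}{-126 + H}}{3} = 4 - \frac{\frac{1}{-126 + H} \left(-207 + H\right)}{3} = 4 - \frac{-207 + H}{3 \left(-126 + H\right)}$)
$\left(44610 + \left(-319 - 8915\right) \left(-3826 + 7807\right)\right) \left(U{\left(165 \right)} - 33011\right) = \left(44610 + \left(-319 - 8915\right) \left(-3826 + 7807\right)\right) \left(\frac{-1305 + 11 \cdot 165}{3 \left(-126 + 165\right)} - 33011\right) = \left(44610 - 36760554\right) \left(\frac{-1305 + 1815}{3 \cdot 39} - 33011\right) = \left(44610 - 36760554\right) \left(\frac{1}{3} \cdot \frac{1}{39} \cdot 510 - 33011\right) = - 36715944 \left(\frac{170}{39} - 33011\right) = \left(-36715944\right) \left(- \frac{1287259}{39}\right) = \frac{15754309785832}{13}$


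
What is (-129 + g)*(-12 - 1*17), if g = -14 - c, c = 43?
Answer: 5394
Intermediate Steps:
g = -57 (g = -14 - 1*43 = -14 - 43 = -57)
(-129 + g)*(-12 - 1*17) = (-129 - 57)*(-12 - 1*17) = -186*(-12 - 17) = -186*(-29) = 5394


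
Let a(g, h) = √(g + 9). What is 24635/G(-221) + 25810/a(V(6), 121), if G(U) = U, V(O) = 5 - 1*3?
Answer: -1895/17 + 25810*√11/11 ≈ 7670.5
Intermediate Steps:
V(O) = 2 (V(O) = 5 - 3 = 2)
a(g, h) = √(9 + g)
24635/G(-221) + 25810/a(V(6), 121) = 24635/(-221) + 25810/(√(9 + 2)) = 24635*(-1/221) + 25810/(√11) = -1895/17 + 25810*(√11/11) = -1895/17 + 25810*√11/11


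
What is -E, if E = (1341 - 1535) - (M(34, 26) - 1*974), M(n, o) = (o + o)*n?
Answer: 988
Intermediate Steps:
M(n, o) = 2*n*o (M(n, o) = (2*o)*n = 2*n*o)
E = -988 (E = (1341 - 1535) - (2*34*26 - 1*974) = -194 - (1768 - 974) = -194 - 1*794 = -194 - 794 = -988)
-E = -1*(-988) = 988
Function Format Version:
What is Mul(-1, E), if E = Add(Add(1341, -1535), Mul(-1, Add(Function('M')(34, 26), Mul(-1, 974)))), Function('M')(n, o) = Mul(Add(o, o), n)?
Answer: 988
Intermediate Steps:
Function('M')(n, o) = Mul(2, n, o) (Function('M')(n, o) = Mul(Mul(2, o), n) = Mul(2, n, o))
E = -988 (E = Add(Add(1341, -1535), Mul(-1, Add(Mul(2, 34, 26), Mul(-1, 974)))) = Add(-194, Mul(-1, Add(1768, -974))) = Add(-194, Mul(-1, 794)) = Add(-194, -794) = -988)
Mul(-1, E) = Mul(-1, -988) = 988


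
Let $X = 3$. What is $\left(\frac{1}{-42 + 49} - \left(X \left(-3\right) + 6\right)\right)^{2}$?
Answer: $\frac{484}{49} \approx 9.8775$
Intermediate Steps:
$\left(\frac{1}{-42 + 49} - \left(X \left(-3\right) + 6\right)\right)^{2} = \left(\frac{1}{-42 + 49} - \left(3 \left(-3\right) + 6\right)\right)^{2} = \left(\frac{1}{7} - \left(-9 + 6\right)\right)^{2} = \left(\frac{1}{7} - -3\right)^{2} = \left(\frac{1}{7} + 3\right)^{2} = \left(\frac{22}{7}\right)^{2} = \frac{484}{49}$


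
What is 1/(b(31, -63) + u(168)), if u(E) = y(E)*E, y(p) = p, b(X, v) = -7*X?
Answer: 1/28007 ≈ 3.5705e-5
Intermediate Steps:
u(E) = E**2 (u(E) = E*E = E**2)
1/(b(31, -63) + u(168)) = 1/(-7*31 + 168**2) = 1/(-217 + 28224) = 1/28007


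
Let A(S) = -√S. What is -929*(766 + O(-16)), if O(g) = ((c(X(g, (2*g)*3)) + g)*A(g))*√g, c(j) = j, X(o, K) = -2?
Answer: -444062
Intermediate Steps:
O(g) = -g*(-2 + g) (O(g) = ((-2 + g)*(-√g))*√g = (-√g*(-2 + g))*√g = -g*(-2 + g))
-929*(766 + O(-16)) = -929*(766 - 16*(2 - 1*(-16))) = -929*(766 - 16*(2 + 16)) = -929*(766 - 16*18) = -929*(766 - 288) = -929*478 = -444062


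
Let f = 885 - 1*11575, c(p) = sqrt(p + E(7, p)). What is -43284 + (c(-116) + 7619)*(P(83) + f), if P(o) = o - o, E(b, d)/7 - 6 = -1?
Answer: -81490394 - 96210*I ≈ -8.149e+7 - 96210.0*I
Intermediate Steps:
E(b, d) = 35 (E(b, d) = 42 + 7*(-1) = 42 - 7 = 35)
P(o) = 0
c(p) = sqrt(35 + p) (c(p) = sqrt(p + 35) = sqrt(35 + p))
f = -10690 (f = 885 - 11575 = -10690)
-43284 + (c(-116) + 7619)*(P(83) + f) = -43284 + (sqrt(35 - 116) + 7619)*(0 - 10690) = -43284 + (sqrt(-81) + 7619)*(-10690) = -43284 + (9*I + 7619)*(-10690) = -43284 + (7619 + 9*I)*(-10690) = -43284 + (-81447110 - 96210*I) = -81490394 - 96210*I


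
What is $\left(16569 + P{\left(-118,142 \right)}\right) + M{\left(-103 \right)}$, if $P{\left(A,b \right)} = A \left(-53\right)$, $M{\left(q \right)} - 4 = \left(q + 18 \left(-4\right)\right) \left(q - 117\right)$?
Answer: $61327$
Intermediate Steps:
$M{\left(q \right)} = 4 + \left(-117 + q\right) \left(-72 + q\right)$ ($M{\left(q \right)} = 4 + \left(q + 18 \left(-4\right)\right) \left(q - 117\right) = 4 + \left(q - 72\right) \left(-117 + q\right) = 4 + \left(-72 + q\right) \left(-117 + q\right) = 4 + \left(-117 + q\right) \left(-72 + q\right)$)
$P{\left(A,b \right)} = - 53 A$
$\left(16569 + P{\left(-118,142 \right)}\right) + M{\left(-103 \right)} = \left(16569 - -6254\right) + \left(8428 + \left(-103\right)^{2} - -19467\right) = \left(16569 + 6254\right) + \left(8428 + 10609 + 19467\right) = 22823 + 38504 = 61327$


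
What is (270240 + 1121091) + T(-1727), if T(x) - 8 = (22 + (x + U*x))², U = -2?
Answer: 4450340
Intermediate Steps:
T(x) = 8 + (22 - x)² (T(x) = 8 + (22 + (x - 2*x))² = 8 + (22 - x)²)
(270240 + 1121091) + T(-1727) = (270240 + 1121091) + (8 + (22 - 1*(-1727))²) = 1391331 + (8 + (22 + 1727)²) = 1391331 + (8 + 1749²) = 1391331 + (8 + 3059001) = 1391331 + 3059009 = 4450340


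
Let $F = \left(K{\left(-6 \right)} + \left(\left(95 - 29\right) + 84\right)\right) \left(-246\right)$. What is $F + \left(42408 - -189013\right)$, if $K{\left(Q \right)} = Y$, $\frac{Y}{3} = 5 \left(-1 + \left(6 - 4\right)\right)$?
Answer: $190831$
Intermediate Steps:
$Y = 15$ ($Y = 3 \cdot 5 \left(-1 + \left(6 - 4\right)\right) = 3 \cdot 5 \left(-1 + 2\right) = 3 \cdot 5 \cdot 1 = 3 \cdot 5 = 15$)
$K{\left(Q \right)} = 15$
$F = -40590$ ($F = \left(15 + \left(\left(95 - 29\right) + 84\right)\right) \left(-246\right) = \left(15 + \left(66 + 84\right)\right) \left(-246\right) = \left(15 + 150\right) \left(-246\right) = 165 \left(-246\right) = -40590$)
$F + \left(42408 - -189013\right) = -40590 + \left(42408 - -189013\right) = -40590 + \left(42408 + 189013\right) = -40590 + 231421 = 190831$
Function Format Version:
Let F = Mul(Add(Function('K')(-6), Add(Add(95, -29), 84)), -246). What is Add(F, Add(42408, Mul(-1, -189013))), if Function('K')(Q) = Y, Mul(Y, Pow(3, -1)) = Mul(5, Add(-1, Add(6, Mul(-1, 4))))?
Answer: 190831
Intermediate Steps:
Y = 15 (Y = Mul(3, Mul(5, Add(-1, Add(6, Mul(-1, 4))))) = Mul(3, Mul(5, Add(-1, Add(6, -4)))) = Mul(3, Mul(5, Add(-1, 2))) = Mul(3, Mul(5, 1)) = Mul(3, 5) = 15)
Function('K')(Q) = 15
F = -40590 (F = Mul(Add(15, Add(Add(95, -29), 84)), -246) = Mul(Add(15, Add(66, 84)), -246) = Mul(Add(15, 150), -246) = Mul(165, -246) = -40590)
Add(F, Add(42408, Mul(-1, -189013))) = Add(-40590, Add(42408, Mul(-1, -189013))) = Add(-40590, Add(42408, 189013)) = Add(-40590, 231421) = 190831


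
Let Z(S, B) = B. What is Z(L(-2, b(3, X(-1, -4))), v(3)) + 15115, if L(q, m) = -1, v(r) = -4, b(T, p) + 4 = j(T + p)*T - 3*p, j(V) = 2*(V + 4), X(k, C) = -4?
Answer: 15111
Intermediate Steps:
j(V) = 8 + 2*V (j(V) = 2*(4 + V) = 8 + 2*V)
b(T, p) = -4 - 3*p + T*(8 + 2*T + 2*p) (b(T, p) = -4 + ((8 + 2*(T + p))*T - 3*p) = -4 + ((8 + (2*T + 2*p))*T - 3*p) = -4 + ((8 + 2*T + 2*p)*T - 3*p) = -4 + (T*(8 + 2*T + 2*p) - 3*p) = -4 + (-3*p + T*(8 + 2*T + 2*p)) = -4 - 3*p + T*(8 + 2*T + 2*p))
Z(L(-2, b(3, X(-1, -4))), v(3)) + 15115 = -4 + 15115 = 15111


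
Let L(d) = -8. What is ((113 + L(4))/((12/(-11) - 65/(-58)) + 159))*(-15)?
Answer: -1004850/101461 ≈ -9.9038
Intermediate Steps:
((113 + L(4))/((12/(-11) - 65/(-58)) + 159))*(-15) = ((113 - 8)/((12/(-11) - 65/(-58)) + 159))*(-15) = (105/((12*(-1/11) - 65*(-1/58)) + 159))*(-15) = (105/((-12/11 + 65/58) + 159))*(-15) = (105/(19/638 + 159))*(-15) = (105/(101461/638))*(-15) = (105*(638/101461))*(-15) = (66990/101461)*(-15) = -1004850/101461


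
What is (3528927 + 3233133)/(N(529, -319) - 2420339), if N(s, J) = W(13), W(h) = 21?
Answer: -3381030/1210159 ≈ -2.7939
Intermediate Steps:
N(s, J) = 21
(3528927 + 3233133)/(N(529, -319) - 2420339) = (3528927 + 3233133)/(21 - 2420339) = 6762060/(-2420318) = 6762060*(-1/2420318) = -3381030/1210159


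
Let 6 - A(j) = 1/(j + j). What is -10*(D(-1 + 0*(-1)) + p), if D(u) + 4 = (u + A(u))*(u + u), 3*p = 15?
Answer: 100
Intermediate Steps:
A(j) = 6 - 1/(2*j) (A(j) = 6 - 1/(j + j) = 6 - 1/(2*j))
p = 5 (p = (1/3)*15 = 5)
D(u) = -4 + 2*u*(6 + u - 1/(2*u)) (D(u) = -4 + (u + (6 - 1/(2*u)))*(u + u) = -4 + (6 + u - 1/(2*u))*(2*u) = -4 + 2*u*(6 + u - 1/(2*u)))
-10*(D(-1 + 0*(-1)) + p) = -10*((-5 + 2*(-1 + 0*(-1))**2 + 12*(-1 + 0*(-1))) + 5) = -10*((-5 + 2*(-1 + 0)**2 + 12*(-1 + 0)) + 5) = -10*((-5 + 2*(-1)**2 + 12*(-1)) + 5) = -10*((-5 + 2*1 - 12) + 5) = -10*((-5 + 2 - 12) + 5) = -10*(-15 + 5) = -10*(-10) = 100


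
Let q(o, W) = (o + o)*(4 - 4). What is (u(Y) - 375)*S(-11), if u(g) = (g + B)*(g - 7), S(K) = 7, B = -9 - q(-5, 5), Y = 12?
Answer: -2520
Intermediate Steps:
q(o, W) = 0 (q(o, W) = (2*o)*0 = 0)
B = -9 (B = -9 - 1*0 = -9 + 0 = -9)
u(g) = (-9 + g)*(-7 + g) (u(g) = (g - 9)*(g - 7) = (-9 + g)*(-7 + g))
(u(Y) - 375)*S(-11) = ((63 + 12² - 16*12) - 375)*7 = ((63 + 144 - 192) - 375)*7 = (15 - 375)*7 = -360*7 = -2520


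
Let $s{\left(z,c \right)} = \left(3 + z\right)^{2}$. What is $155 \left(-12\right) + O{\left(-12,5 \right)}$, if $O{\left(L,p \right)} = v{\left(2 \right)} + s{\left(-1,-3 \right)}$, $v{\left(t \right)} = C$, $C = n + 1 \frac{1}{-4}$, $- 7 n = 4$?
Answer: $- \frac{51991}{28} \approx -1856.8$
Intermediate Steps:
$n = - \frac{4}{7}$ ($n = \left(- \frac{1}{7}\right) 4 = - \frac{4}{7} \approx -0.57143$)
$C = - \frac{23}{28}$ ($C = - \frac{4}{7} + 1 \frac{1}{-4} = - \frac{4}{7} + 1 \left(- \frac{1}{4}\right) = - \frac{4}{7} - \frac{1}{4} = - \frac{23}{28} \approx -0.82143$)
$v{\left(t \right)} = - \frac{23}{28}$
$O{\left(L,p \right)} = \frac{89}{28}$ ($O{\left(L,p \right)} = - \frac{23}{28} + \left(3 - 1\right)^{2} = - \frac{23}{28} + 2^{2} = - \frac{23}{28} + 4 = \frac{89}{28}$)
$155 \left(-12\right) + O{\left(-12,5 \right)} = 155 \left(-12\right) + \frac{89}{28} = -1860 + \frac{89}{28} = - \frac{51991}{28}$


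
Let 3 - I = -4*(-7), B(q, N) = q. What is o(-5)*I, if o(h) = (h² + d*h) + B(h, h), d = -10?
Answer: -1750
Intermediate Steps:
I = -25 (I = 3 - (-4)*(-7) = 3 - 1*28 = 3 - 28 = -25)
o(h) = h² - 9*h (o(h) = (h² - 10*h) + h = h² - 9*h)
o(-5)*I = -5*(-9 - 5)*(-25) = -5*(-14)*(-25) = 70*(-25) = -1750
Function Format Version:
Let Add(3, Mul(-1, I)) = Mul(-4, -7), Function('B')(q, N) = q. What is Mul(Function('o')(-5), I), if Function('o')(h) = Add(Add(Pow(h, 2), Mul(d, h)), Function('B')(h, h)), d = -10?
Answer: -1750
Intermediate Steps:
I = -25 (I = Add(3, Mul(-1, Mul(-4, -7))) = Add(3, Mul(-1, 28)) = Add(3, -28) = -25)
Function('o')(h) = Add(Pow(h, 2), Mul(-9, h)) (Function('o')(h) = Add(Add(Pow(h, 2), Mul(-10, h)), h) = Add(Pow(h, 2), Mul(-9, h)))
Mul(Function('o')(-5), I) = Mul(Mul(-5, Add(-9, -5)), -25) = Mul(Mul(-5, -14), -25) = Mul(70, -25) = -1750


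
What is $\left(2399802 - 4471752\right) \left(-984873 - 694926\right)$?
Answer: $3480459538050$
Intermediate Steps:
$\left(2399802 - 4471752\right) \left(-984873 - 694926\right) = \left(-2071950\right) \left(-1679799\right) = 3480459538050$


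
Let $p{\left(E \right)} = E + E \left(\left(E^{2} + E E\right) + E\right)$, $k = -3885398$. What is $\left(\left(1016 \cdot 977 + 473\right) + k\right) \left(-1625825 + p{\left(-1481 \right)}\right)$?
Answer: $18788824782067511$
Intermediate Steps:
$p{\left(E \right)} = E + E \left(E + 2 E^{2}\right)$ ($p{\left(E \right)} = E + E \left(\left(E^{2} + E^{2}\right) + E\right) = E + E \left(2 E^{2} + E\right) = E + E \left(E + 2 E^{2}\right)$)
$\left(\left(1016 \cdot 977 + 473\right) + k\right) \left(-1625825 + p{\left(-1481 \right)}\right) = \left(\left(1016 \cdot 977 + 473\right) - 3885398\right) \left(-1625825 - 1481 \left(1 - 1481 + 2 \left(-1481\right)^{2}\right)\right) = \left(\left(992632 + 473\right) - 3885398\right) \left(-1625825 - 1481 \left(1 - 1481 + 2 \cdot 2193361\right)\right) = \left(993105 - 3885398\right) \left(-1625825 - 1481 \left(1 - 1481 + 4386722\right)\right) = - 2892293 \left(-1625825 - 6494543402\right) = \left(-2892293\right) \left(-6496169227\right) = 18788824782067511$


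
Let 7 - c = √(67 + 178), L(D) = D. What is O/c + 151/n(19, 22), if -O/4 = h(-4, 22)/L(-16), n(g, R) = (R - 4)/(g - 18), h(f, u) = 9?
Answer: 8375/1008 - 9*√5/112 ≈ 8.1288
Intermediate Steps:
n(g, R) = (-4 + R)/(-18 + g)
O = 9/4 (O = -36/(-16) = -36*(-1)/16 = -4*(-9/16) = 9/4 ≈ 2.2500)
c = 7 - 7*√5 (c = 7 - √(67 + 178) = 7 - √245 = 7 - 7*√5 ≈ -8.6525)
O/c + 151/n(19, 22) = 9/(4*(7 - 7*√5)) + 151/(((-4 + 22)/(-18 + 19))) = 9/(4*(7 - 7*√5)) + 151/((18/1)) = 9/(4*(7 - 7*√5)) + 151/((1*18)) = 9/(4*(7 - 7*√5)) + 151/18 = 151/18 + 9/(4*(7 - 7*√5))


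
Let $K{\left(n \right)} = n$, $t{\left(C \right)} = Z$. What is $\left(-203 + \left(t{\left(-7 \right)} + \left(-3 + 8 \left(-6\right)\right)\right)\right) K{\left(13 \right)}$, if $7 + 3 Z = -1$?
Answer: $- \frac{10010}{3} \approx -3336.7$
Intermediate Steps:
$Z = - \frac{8}{3}$ ($Z = - \frac{7}{3} + \frac{1}{3} \left(-1\right) = - \frac{7}{3} - \frac{1}{3} = - \frac{8}{3} \approx -2.6667$)
$t{\left(C \right)} = - \frac{8}{3}$
$\left(-203 + \left(t{\left(-7 \right)} + \left(-3 + 8 \left(-6\right)\right)\right)\right) K{\left(13 \right)} = \left(-203 + \left(- \frac{8}{3} + \left(-3 + 8 \left(-6\right)\right)\right)\right) 13 = \left(-203 - \frac{161}{3}\right) 13 = \left(- \frac{770}{3}\right) 13 = - \frac{10010}{3}$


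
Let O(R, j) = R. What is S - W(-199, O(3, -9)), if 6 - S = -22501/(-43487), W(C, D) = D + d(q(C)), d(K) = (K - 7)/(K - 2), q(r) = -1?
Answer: -24016/130461 ≈ -0.18409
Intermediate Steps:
d(K) = (-7 + K)/(-2 + K)
W(C, D) = 8/3 + D (W(C, D) = D + (-7 - 1)/(-2 - 1) = D - 8/(-3) = D - ⅓*(-8) = D + 8/3 = 8/3 + D)
S = 238421/43487 (S = 6 - (-22501)/(-43487) = 6 - (-22501)*(-1)/43487 = 6 - 1*22501/43487 = 6 - 22501/43487 = 238421/43487 ≈ 5.4826)
S - W(-199, O(3, -9)) = 238421/43487 - (8/3 + 3) = 238421/43487 - 1*17/3 = 238421/43487 - 17/3 = -24016/130461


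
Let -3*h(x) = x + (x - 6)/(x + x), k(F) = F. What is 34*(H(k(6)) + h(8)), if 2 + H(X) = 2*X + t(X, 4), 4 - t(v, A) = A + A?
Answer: 1343/12 ≈ 111.92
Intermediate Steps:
t(v, A) = 4 - 2*A (t(v, A) = 4 - (A + A) = 4 - 2*A)
h(x) = -x/3 - (-6 + x)/(6*x) (h(x) = -(x + (x - 6)/(x + x))/3 = -(x + (-6 + x)/((2*x)))/3 = -(x + (-6 + x)*(1/(2*x)))/3 = -(x + (-6 + x)/(2*x))/3 = -x/3 - (-6 + x)/(6*x))
H(X) = -6 + 2*X (H(X) = -2 + (2*X + (4 - 2*4)) = -2 + (2*X + (4 - 8)) = -2 + (2*X - 4) = -2 + (-4 + 2*X) = -6 + 2*X)
34*(H(k(6)) + h(8)) = 34*((-6 + 2*6) + (-1/6 + 1/8 - 1/3*8)) = 34*((-6 + 12) + (-1/6 + 1/8 - 8/3)) = 34*(6 - 65/24) = 34*(79/24) = 1343/12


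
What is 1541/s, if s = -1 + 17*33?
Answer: 1541/560 ≈ 2.7518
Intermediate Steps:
s = 560 (s = -1 + 561 = 560)
1541/s = 1541/560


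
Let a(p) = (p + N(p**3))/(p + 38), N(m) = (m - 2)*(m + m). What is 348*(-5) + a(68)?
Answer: 98866761574/53 ≈ 1.8654e+9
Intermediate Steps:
N(m) = 2*m*(-2 + m) (N(m) = (-2 + m)*(2*m) = 2*m*(-2 + m))
a(p) = (p + 2*p**3*(-2 + p**3))/(38 + p) (a(p) = (p + 2*p**3*(-2 + p**3))/(p + 38) = (p + 2*p**3*(-2 + p**3))/(38 + p))
348*(-5) + a(68) = 348*(-5) + (68 - 4*68**3 + 2*68**6)/(38 + 68) = -1740 + (68 - 4*314432 + 2*98867482624)/106 = -1740 + (68 - 1257728 + 197734965248)/106 = -1740 + (1/106)*197733707588 = -1740 + 98866853794/53 = 98866761574/53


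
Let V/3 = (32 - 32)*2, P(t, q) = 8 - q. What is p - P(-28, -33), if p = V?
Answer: -41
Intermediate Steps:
V = 0 (V = 3*((32 - 32)*2) = 3*(0*2) = 3*0 = 0)
p = 0
p - P(-28, -33) = 0 - (8 - 1*(-33)) = 0 - (8 + 33) = 0 - 1*41 = 0 - 41 = -41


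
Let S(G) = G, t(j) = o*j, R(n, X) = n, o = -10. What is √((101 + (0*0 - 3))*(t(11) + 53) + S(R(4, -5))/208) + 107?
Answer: 107 + I*√3776123/26 ≈ 107.0 + 74.739*I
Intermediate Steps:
t(j) = -10*j
√((101 + (0*0 - 3))*(t(11) + 53) + S(R(4, -5))/208) + 107 = √((101 + (0*0 - 3))*(-10*11 + 53) + 4/208) + 107 = √((101 + (0 - 3))*(-110 + 53) + 4*(1/208)) + 107 = √((101 - 3)*(-57) + 1/52) + 107 = √(98*(-57) + 1/52) + 107 = √(-5586 + 1/52) + 107 = √(-290471/52) + 107 = I*√3776123/26 + 107 = 107 + I*√3776123/26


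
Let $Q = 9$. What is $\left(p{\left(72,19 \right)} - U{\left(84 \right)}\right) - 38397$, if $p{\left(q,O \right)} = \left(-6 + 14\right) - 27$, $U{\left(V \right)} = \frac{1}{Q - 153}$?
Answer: $- \frac{5531903}{144} \approx -38416.0$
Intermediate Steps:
$U{\left(V \right)} = - \frac{1}{144}$ ($U{\left(V \right)} = \frac{1}{9 - 153} = \frac{1}{-144} = - \frac{1}{144}$)
$p{\left(q,O \right)} = -19$ ($p{\left(q,O \right)} = 8 - 27 = -19$)
$\left(p{\left(72,19 \right)} - U{\left(84 \right)}\right) - 38397 = \left(-19 - - \frac{1}{144}\right) - 38397 = \left(-19 + \frac{1}{144}\right) - 38397 = - \frac{2735}{144} - 38397 = - \frac{5531903}{144}$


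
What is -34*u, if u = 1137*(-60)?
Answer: 2319480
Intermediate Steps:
u = -68220
-34*u = -34*(-68220) = 2319480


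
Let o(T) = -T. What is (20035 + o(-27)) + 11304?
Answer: 31366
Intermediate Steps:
(20035 + o(-27)) + 11304 = (20035 - 1*(-27)) + 11304 = (20035 + 27) + 11304 = 20062 + 11304 = 31366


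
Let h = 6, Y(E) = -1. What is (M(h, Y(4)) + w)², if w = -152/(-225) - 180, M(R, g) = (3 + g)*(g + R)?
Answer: 1451457604/50625 ≈ 28671.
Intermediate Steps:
M(R, g) = (3 + g)*(R + g)
w = -40348/225 (w = -152*(-1/225) - 180 = 152/225 - 180 = -40348/225 ≈ -179.32)
(M(h, Y(4)) + w)² = (((-1)² + 3*6 + 3*(-1) + 6*(-1)) - 40348/225)² = ((1 + 18 - 3 - 6) - 40348/225)² = (10 - 40348/225)² = (-38098/225)² = 1451457604/50625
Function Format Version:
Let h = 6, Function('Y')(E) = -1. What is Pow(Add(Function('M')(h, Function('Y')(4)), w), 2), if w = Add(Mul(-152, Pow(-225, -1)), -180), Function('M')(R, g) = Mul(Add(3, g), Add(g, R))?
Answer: Rational(1451457604, 50625) ≈ 28671.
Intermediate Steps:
Function('M')(R, g) = Mul(Add(3, g), Add(R, g))
w = Rational(-40348, 225) (w = Add(Mul(-152, Rational(-1, 225)), -180) = Add(Rational(152, 225), -180) = Rational(-40348, 225) ≈ -179.32)
Pow(Add(Function('M')(h, Function('Y')(4)), w), 2) = Pow(Add(Add(Pow(-1, 2), Mul(3, 6), Mul(3, -1), Mul(6, -1)), Rational(-40348, 225)), 2) = Pow(Add(Add(1, 18, -3, -6), Rational(-40348, 225)), 2) = Pow(Add(10, Rational(-40348, 225)), 2) = Pow(Rational(-38098, 225), 2) = Rational(1451457604, 50625)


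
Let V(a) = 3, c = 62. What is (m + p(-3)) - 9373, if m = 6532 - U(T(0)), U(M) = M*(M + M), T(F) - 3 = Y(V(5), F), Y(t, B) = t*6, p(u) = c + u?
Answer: -3664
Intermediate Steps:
p(u) = 62 + u
Y(t, B) = 6*t
T(F) = 21 (T(F) = 3 + 6*3 = 3 + 18 = 21)
U(M) = 2*M² (U(M) = M*(2*M) = 2*M²)
m = 5650 (m = 6532 - 2*21² = 6532 - 2*441 = 6532 - 1*882 = 6532 - 882 = 5650)
(m + p(-3)) - 9373 = (5650 + (62 - 3)) - 9373 = (5650 + 59) - 9373 = 5709 - 9373 = -3664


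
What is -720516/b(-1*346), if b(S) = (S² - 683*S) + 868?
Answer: -360258/178451 ≈ -2.0188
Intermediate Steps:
b(S) = 868 + S² - 683*S
-720516/b(-1*346) = -720516/(868 + (-1*346)² - (-683)*346) = -720516/(868 + (-346)² - 683*(-346)) = -720516/(868 + 119716 + 236318) = -720516/356902 = -720516*1/356902 = -360258/178451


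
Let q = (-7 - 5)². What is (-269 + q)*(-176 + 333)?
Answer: -19625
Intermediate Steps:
q = 144 (q = (-12)² = 144)
(-269 + q)*(-176 + 333) = (-269 + 144)*(-176 + 333) = -125*157 = -19625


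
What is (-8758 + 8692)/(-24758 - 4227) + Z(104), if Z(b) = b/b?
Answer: 2641/2635 ≈ 1.0023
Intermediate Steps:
Z(b) = 1
(-8758 + 8692)/(-24758 - 4227) + Z(104) = (-8758 + 8692)/(-24758 - 4227) + 1 = -66/(-28985) + 1 = -66*(-1/28985) + 1 = 6/2635 + 1 = 2641/2635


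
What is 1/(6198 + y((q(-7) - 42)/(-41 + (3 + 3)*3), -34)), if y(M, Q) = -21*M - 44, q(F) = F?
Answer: 23/140513 ≈ 0.00016369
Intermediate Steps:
y(M, Q) = -44 - 21*M
1/(6198 + y((q(-7) - 42)/(-41 + (3 + 3)*3), -34)) = 1/(6198 + (-44 - 21*(-7 - 42)/(-41 + (3 + 3)*3))) = 1/(6198 + (-44 - (-1029)/(-41 + 6*3))) = 1/(6198 + (-44 - (-1029)/(-41 + 18))) = 1/(6198 + (-44 - (-1029)/(-23))) = 1/(6198 + (-44 - (-1029)*(-1)/23)) = 1/(6198 + (-44 - 21*49/23)) = 1/(6198 + (-44 - 1029/23)) = 1/(6198 - 2041/23) = 1/(140513/23) = 23/140513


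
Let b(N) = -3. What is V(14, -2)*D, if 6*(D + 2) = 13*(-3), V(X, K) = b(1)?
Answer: 51/2 ≈ 25.500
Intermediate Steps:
V(X, K) = -3
D = -17/2 (D = -2 + (13*(-3))/6 = -2 + (⅙)*(-39) = -2 - 13/2 = -17/2 ≈ -8.5000)
V(14, -2)*D = -3*(-17/2) = 51/2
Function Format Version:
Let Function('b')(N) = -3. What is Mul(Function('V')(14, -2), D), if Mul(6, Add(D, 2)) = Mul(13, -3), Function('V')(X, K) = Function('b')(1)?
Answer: Rational(51, 2) ≈ 25.500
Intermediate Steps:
Function('V')(X, K) = -3
D = Rational(-17, 2) (D = Add(-2, Mul(Rational(1, 6), Mul(13, -3))) = Add(-2, Mul(Rational(1, 6), -39)) = Add(-2, Rational(-13, 2)) = Rational(-17, 2) ≈ -8.5000)
Mul(Function('V')(14, -2), D) = Mul(-3, Rational(-17, 2)) = Rational(51, 2)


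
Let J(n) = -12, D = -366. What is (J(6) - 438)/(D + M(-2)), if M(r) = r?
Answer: 225/184 ≈ 1.2228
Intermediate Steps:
(J(6) - 438)/(D + M(-2)) = (-12 - 438)/(-366 - 2) = -450/(-368) = -450*(-1/368) = 225/184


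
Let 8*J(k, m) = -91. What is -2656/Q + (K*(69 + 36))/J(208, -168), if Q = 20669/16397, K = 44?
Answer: -675287936/268697 ≈ -2513.2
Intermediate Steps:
J(k, m) = -91/8 (J(k, m) = (⅛)*(-91) = -91/8)
Q = 20669/16397 (Q = 20669*(1/16397) = 20669/16397 ≈ 1.2605)
-2656/Q + (K*(69 + 36))/J(208, -168) = -2656/20669/16397 + (44*(69 + 36))/(-91/8) = -2656*16397/20669 + (44*105)*(-8/91) = -43550432/20669 + 4620*(-8/91) = -43550432/20669 - 5280/13 = -675287936/268697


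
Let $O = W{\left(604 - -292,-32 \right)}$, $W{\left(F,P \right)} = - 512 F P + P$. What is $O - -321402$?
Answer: $15001434$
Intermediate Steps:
$W{\left(F,P \right)} = P - 512 F P$ ($W{\left(F,P \right)} = - 512 F P + P = P - 512 F P$)
$O = 14680032$ ($O = - 32 \left(1 - 512 \left(604 - -292\right)\right) = - 32 \left(1 - 512 \left(604 + 292\right)\right) = - 32 \left(1 - 458752\right) = \left(-32\right) \left(-458751\right) = 14680032$)
$O - -321402 = 14680032 - -321402 = 14680032 + 321402 = 15001434$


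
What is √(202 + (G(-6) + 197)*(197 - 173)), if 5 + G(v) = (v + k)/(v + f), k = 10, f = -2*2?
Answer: √120010/5 ≈ 69.285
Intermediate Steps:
f = -4
G(v) = -5 + (10 + v)/(-4 + v) (G(v) = -5 + (v + 10)/(v - 4) = -5 + (10 + v)/(-4 + v))
√(202 + (G(-6) + 197)*(197 - 173)) = √(202 + (2*(15 - 2*(-6))/(-4 - 6) + 197)*(197 - 173)) = √(202 + (2*(15 + 12)/(-10) + 197)*24) = √(202 + (2*(-⅒)*27 + 197)*24) = √(202 + (-27/5 + 197)*24) = √(202 + (958/5)*24) = √(202 + 22992/5) = √(24002/5) = √120010/5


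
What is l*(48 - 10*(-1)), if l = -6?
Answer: -348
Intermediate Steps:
l*(48 - 10*(-1)) = -6*(48 - 10*(-1)) = -6*(48 + 10) = -6*58 = -348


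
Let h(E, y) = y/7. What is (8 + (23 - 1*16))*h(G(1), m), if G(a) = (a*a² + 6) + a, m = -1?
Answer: -15/7 ≈ -2.1429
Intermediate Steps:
G(a) = 6 + a + a³ (G(a) = (a³ + 6) + a = (6 + a³) + a = 6 + a + a³)
h(E, y) = y/7 (h(E, y) = y*(⅐) = y/7)
(8 + (23 - 1*16))*h(G(1), m) = (8 + (23 - 1*16))*((⅐)*(-1)) = (8 + (23 - 16))*(-⅐) = (8 + 7)*(-⅐) = 15*(-⅐) = -15/7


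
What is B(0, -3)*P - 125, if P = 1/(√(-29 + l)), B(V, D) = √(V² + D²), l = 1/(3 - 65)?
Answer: -125 - 3*I*√111538/1799 ≈ -125.0 - 0.55693*I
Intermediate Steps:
l = -1/62 (l = 1/(-62) = -1/62 ≈ -0.016129)
B(V, D) = √(D² + V²)
P = -I*√111538/1799 (P = 1/(√(-29 - 1/62)) = 1/(√(-1799/62)) = 1/(I*√111538/62) = -I*√111538/1799 ≈ -0.18564*I)
B(0, -3)*P - 125 = √((-3)² + 0²)*(-I*√111538/1799) - 125 = √(9 + 0)*(-I*√111538/1799) - 125 = √9*(-I*√111538/1799) - 125 = 3*(-I*√111538/1799) - 125 = -3*I*√111538/1799 - 125 = -125 - 3*I*√111538/1799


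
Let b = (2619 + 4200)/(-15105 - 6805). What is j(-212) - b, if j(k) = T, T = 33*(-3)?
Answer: -2162271/21910 ≈ -98.689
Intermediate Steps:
b = -6819/21910 (b = 6819/(-21910) = 6819*(-1/21910) = -6819/21910 ≈ -0.31123)
T = -99
j(k) = -99
j(-212) - b = -99 - 1*(-6819/21910) = -99 + 6819/21910 = -2162271/21910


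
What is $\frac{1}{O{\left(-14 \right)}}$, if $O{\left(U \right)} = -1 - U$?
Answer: $\frac{1}{13} \approx 0.076923$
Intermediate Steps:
$\frac{1}{O{\left(-14 \right)}} = \frac{1}{-1 - -14} = \frac{1}{-1 + 14} = \frac{1}{13}$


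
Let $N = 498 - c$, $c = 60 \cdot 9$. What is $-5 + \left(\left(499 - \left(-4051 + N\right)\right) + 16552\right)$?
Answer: $21139$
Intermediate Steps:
$c = 540$
$N = -42$ ($N = 498 - 540 = -42$)
$-5 + \left(\left(499 - \left(-4051 + N\right)\right) + 16552\right) = -5 + \left(\left(499 + \left(4051 - -42\right)\right) + 16552\right) = -5 + \left(\left(499 + \left(4051 + 42\right)\right) + 16552\right) = -5 + \left(\left(499 + 4093\right) + 16552\right) = -5 + \left(4592 + 16552\right) = -5 + 21144 = 21139$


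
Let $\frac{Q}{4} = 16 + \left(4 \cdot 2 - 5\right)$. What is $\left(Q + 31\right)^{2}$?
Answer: $11449$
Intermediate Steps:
$Q = 76$ ($Q = 4 \left(16 + \left(4 \cdot 2 - 5\right)\right) = 4 \left(16 + \left(8 - 5\right)\right) = 4 \left(16 + 3\right) = 4 \cdot 19 = 76$)
$\left(Q + 31\right)^{2} = \left(76 + 31\right)^{2} = 107^{2} = 11449$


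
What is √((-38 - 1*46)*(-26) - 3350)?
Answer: I*√1166 ≈ 34.147*I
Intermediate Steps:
√((-38 - 1*46)*(-26) - 3350) = √((-38 - 46)*(-26) - 3350) = √(-84*(-26) - 3350) = √(2184 - 3350) = √(-1166) = I*√1166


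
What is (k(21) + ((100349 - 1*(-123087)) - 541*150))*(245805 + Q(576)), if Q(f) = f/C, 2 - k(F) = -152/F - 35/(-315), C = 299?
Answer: 219621385510901/6279 ≈ 3.4977e+10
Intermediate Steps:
k(F) = 17/9 + 152/F (k(F) = 2 - (-152/F - 35/(-315)) = 2 - (-152/F - 35*(-1/315)) = 2 - (-152/F + ⅑) = 2 - (⅑ - 152/F) = 2 + (-⅑ + 152/F) = 17/9 + 152/F)
Q(f) = f/299
(k(21) + ((100349 - 1*(-123087)) - 541*150))*(245805 + Q(576)) = ((17/9 + 152/21) + ((100349 - 1*(-123087)) - 541*150))*(245805 + (1/299)*576) = ((17/9 + 152*(1/21)) + ((100349 + 123087) - 1*81150))*(245805 + 576/299) = ((17/9 + 152/21) + (223436 - 81150))*(73496271/299) = (575/63 + 142286)*(73496271/299) = (8964593/63)*(73496271/299) = 219621385510901/6279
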